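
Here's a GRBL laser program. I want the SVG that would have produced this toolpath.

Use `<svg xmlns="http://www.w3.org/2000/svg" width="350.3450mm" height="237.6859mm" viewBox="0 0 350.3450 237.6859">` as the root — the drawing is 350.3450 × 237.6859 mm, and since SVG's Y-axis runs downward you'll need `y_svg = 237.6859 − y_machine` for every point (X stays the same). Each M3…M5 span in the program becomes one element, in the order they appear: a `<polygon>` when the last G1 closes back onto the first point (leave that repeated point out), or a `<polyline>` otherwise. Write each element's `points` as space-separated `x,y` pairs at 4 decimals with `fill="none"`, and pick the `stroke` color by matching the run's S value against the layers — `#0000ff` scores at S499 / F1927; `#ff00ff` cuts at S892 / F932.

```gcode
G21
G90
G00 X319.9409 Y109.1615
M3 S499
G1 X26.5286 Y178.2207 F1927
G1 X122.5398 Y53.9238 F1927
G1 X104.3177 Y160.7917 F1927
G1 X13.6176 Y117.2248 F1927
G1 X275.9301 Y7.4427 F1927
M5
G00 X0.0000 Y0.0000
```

Each laser-on run becomes one SVG element. Flip Y back into SVG space with y_svg = 237.6859 − y_machine. Every run uses S499, so all elements get stroke `#0000ff` (score).

Run 1: The run is open, so emit a `<polyline>` with points (Y-flipped): 319.9409,128.5244 26.5286,59.4652 122.5398,183.7621 104.3177,76.8942 13.6176,120.4611 275.9301,230.2432.

<svg xmlns="http://www.w3.org/2000/svg" width="350.3450mm" height="237.6859mm" viewBox="0 0 350.3450 237.6859">
  <polyline points="319.9409,128.5244 26.5286,59.4652 122.5398,183.7621 104.3177,76.8942 13.6176,120.4611 275.9301,230.2432" fill="none" stroke="#0000ff"/>
</svg>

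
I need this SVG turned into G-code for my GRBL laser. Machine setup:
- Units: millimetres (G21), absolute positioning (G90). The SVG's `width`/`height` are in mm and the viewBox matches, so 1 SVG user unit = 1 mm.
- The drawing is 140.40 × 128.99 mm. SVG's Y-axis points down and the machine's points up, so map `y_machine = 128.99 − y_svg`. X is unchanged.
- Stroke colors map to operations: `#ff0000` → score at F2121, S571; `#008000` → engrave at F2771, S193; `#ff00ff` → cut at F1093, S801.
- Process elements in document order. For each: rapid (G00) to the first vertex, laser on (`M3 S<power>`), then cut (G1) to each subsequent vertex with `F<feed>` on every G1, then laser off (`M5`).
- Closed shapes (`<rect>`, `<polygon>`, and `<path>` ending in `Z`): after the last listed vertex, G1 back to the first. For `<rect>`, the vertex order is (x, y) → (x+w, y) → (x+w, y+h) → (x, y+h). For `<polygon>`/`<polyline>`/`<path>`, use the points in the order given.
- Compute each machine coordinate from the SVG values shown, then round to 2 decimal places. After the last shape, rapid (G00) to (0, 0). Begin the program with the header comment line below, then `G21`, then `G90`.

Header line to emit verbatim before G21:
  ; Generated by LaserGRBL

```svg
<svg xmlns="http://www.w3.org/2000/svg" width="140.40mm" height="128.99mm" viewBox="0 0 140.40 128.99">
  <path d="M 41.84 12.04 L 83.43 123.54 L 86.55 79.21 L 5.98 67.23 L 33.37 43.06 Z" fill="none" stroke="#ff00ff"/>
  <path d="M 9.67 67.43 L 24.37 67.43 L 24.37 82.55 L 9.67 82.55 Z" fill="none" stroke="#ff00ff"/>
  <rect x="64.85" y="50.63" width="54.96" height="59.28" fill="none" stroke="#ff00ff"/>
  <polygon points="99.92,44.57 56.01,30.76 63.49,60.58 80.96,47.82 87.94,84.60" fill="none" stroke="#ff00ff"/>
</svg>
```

; Generated by LaserGRBL
G21
G90
G00 X41.84 Y116.95
M3 S801
G1 X83.43 Y5.45 F1093
G1 X86.55 Y49.78 F1093
G1 X5.98 Y61.76 F1093
G1 X33.37 Y85.93 F1093
G1 X41.84 Y116.95 F1093
M5
G00 X9.67 Y61.56
M3 S801
G1 X24.37 Y61.56 F1093
G1 X24.37 Y46.44 F1093
G1 X9.67 Y46.44 F1093
G1 X9.67 Y61.56 F1093
M5
G00 X64.85 Y78.36
M3 S801
G1 X119.81 Y78.36 F1093
G1 X119.81 Y19.08 F1093
G1 X64.85 Y19.08 F1093
G1 X64.85 Y78.36 F1093
M5
G00 X99.92 Y84.42
M3 S801
G1 X56.01 Y98.23 F1093
G1 X63.49 Y68.41 F1093
G1 X80.96 Y81.17 F1093
G1 X87.94 Y44.39 F1093
G1 X99.92 Y84.42 F1093
M5
G00 X0.00 Y0.00

1 u = 1 mm; y_m = 128.99 − y.

[1] `<path>` closed polygon, #ff00ff→cut S801 F1093: (41.84,116.95) → (83.43,5.45) → (86.55,49.78) → (5.98,61.76) → (33.37,85.93) → (41.84,116.95) (closed)

[2] `<path>` rectangle, #ff00ff→cut S801 F1093: (9.67,61.56) → (24.37,61.56) → (24.37,46.44) → (9.67,46.44) → (9.67,61.56) (closed)

[3] `<rect>` rectangle, #ff00ff→cut S801 F1093: (64.85,78.36) → (119.81,78.36) → (119.81,19.08) → (64.85,19.08) → (64.85,78.36) (closed)

[4] `<polygon>` closed polygon, #ff00ff→cut S801 F1093: (99.92,84.42) → (56.01,98.23) → (63.49,68.41) → (80.96,81.17) → (87.94,44.39) → (99.92,84.42) (closed)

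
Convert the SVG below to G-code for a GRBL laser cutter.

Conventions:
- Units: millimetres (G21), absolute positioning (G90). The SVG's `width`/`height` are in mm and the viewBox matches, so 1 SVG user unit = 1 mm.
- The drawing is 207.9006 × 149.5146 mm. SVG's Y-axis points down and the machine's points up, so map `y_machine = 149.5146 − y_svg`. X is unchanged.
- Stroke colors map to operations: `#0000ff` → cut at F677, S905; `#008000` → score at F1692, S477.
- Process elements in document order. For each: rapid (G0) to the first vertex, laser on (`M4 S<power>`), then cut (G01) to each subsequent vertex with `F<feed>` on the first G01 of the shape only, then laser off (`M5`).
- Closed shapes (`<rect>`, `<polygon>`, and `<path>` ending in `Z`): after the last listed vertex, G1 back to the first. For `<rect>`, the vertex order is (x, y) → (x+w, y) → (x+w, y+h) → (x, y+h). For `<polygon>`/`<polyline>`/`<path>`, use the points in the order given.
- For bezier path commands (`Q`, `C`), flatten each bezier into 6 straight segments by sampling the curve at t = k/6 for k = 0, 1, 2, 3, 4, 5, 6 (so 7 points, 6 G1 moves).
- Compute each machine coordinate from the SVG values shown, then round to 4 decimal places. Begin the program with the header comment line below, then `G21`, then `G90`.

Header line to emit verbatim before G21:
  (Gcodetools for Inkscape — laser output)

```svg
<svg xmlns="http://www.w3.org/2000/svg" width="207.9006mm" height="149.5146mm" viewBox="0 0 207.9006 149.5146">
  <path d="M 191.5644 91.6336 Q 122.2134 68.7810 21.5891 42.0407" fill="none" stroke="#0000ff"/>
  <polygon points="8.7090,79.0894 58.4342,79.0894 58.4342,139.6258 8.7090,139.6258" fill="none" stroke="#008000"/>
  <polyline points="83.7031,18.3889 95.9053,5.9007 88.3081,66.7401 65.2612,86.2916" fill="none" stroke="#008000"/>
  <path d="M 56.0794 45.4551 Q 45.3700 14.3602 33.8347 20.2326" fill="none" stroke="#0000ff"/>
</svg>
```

1 u = 1 mm; y_m = 149.5146 − y.

[1] `<path>` quadratic bezier, #0000ff→cut S905 F677: (191.5644,57.8810) → (167.5787,65.6065) → (141.8556,73.5480) → (114.3951,81.7055) → (85.1972,90.0790) → (54.2618,98.6685) → (21.5891,107.4739)

[2] `<polygon>` rectangle, #008000→score S477 F1692: (8.7090,70.4252) → (58.4342,70.4252) → (58.4342,9.8888) → (8.7090,9.8888) → (8.7090,70.4252) (closed)

[3] `<polyline>` open polyline, #008000→score S477 F1692: (83.7031,131.1257) → (95.9053,143.6139) → (88.3081,82.7745) → (65.2612,63.2230)

[4] `<path>` quadratic bezier, #0000ff→cut S905 F677: (56.0794,104.0595) → (52.4867,113.3976) → (48.8480,120.6820) → (45.1635,125.9126) → (41.4331,129.0895) → (37.6569,130.2126) → (33.8347,129.2820)

(Gcodetools for Inkscape — laser output)
G21
G90
G0 X191.5644 Y57.8810
M4 S905
G01 X167.5787 Y65.6065 F677
G01 X141.8556 Y73.5480
G01 X114.3951 Y81.7055
G01 X85.1972 Y90.0790
G01 X54.2618 Y98.6685
G01 X21.5891 Y107.4739
M5
G0 X8.7090 Y70.4252
M4 S477
G01 X58.4342 Y70.4252 F1692
G01 X58.4342 Y9.8888
G01 X8.7090 Y9.8888
G01 X8.7090 Y70.4252
M5
G0 X83.7031 Y131.1257
M4 S477
G01 X95.9053 Y143.6139 F1692
G01 X88.3081 Y82.7745
G01 X65.2612 Y63.2230
M5
G0 X56.0794 Y104.0595
M4 S905
G01 X52.4867 Y113.3976 F677
G01 X48.8480 Y120.6820
G01 X45.1635 Y125.9126
G01 X41.4331 Y129.0895
G01 X37.6569 Y130.2126
G01 X33.8347 Y129.2820
M5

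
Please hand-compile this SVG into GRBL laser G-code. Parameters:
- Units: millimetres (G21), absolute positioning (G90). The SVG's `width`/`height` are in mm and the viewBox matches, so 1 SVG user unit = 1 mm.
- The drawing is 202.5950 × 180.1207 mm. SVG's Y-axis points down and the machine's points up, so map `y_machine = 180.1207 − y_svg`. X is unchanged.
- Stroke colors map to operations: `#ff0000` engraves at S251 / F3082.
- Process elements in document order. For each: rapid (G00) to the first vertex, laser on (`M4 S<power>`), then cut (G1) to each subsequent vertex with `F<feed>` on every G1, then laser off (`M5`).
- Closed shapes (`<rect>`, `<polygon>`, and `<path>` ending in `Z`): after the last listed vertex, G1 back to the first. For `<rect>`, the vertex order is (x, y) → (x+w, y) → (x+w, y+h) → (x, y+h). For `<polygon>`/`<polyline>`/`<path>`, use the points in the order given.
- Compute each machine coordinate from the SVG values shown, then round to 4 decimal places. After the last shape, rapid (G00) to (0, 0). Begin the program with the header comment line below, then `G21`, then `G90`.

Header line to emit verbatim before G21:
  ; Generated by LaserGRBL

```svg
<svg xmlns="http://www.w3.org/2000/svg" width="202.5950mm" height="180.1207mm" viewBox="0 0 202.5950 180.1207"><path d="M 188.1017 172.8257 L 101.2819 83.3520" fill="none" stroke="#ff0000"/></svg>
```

Since the viewBox matches the mm dimensions, user units are millimetres directly. The only transform is the Y-flip y_m = 180.1207 − y_svg.

Shape 1 is a line segment drawn with `<path>`. Its stroke #ff0000 means engrave at S251, F3082. After flipping Y the toolpath is (188.1017,7.2950) → (101.2819,96.7687).

; Generated by LaserGRBL
G21
G90
G00 X188.1017 Y7.2950
M4 S251
G1 X101.2819 Y96.7687 F3082
M5
G00 X0.0000 Y0.0000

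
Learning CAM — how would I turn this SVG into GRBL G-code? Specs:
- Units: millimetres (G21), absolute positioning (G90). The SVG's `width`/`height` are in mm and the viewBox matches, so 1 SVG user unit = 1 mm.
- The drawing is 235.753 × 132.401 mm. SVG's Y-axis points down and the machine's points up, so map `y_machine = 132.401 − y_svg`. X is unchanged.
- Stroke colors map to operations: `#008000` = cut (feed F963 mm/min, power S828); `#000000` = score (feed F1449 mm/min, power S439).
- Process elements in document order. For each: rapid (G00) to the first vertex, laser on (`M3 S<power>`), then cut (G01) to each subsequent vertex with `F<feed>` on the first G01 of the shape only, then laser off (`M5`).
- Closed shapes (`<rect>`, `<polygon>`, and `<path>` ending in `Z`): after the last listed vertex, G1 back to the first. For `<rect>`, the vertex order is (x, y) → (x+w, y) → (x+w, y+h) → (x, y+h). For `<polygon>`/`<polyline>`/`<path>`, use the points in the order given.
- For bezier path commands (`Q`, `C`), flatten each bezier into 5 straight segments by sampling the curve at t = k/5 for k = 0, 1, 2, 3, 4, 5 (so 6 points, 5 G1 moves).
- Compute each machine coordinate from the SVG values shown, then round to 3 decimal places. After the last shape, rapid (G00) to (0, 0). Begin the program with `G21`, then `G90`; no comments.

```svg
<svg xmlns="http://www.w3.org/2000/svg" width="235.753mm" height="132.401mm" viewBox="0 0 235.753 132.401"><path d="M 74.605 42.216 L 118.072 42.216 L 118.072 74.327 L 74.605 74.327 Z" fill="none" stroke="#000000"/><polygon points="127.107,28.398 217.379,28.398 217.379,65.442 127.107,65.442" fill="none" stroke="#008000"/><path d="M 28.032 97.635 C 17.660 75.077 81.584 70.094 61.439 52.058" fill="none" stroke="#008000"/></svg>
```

G21
G90
G00 X74.605 Y90.185
M3 S439
G01 X118.072 Y90.185 F1449
G01 X118.072 Y58.074
G01 X74.605 Y58.074
G01 X74.605 Y90.185
M5
G00 X127.107 Y104.003
M3 S828
G01 X217.379 Y104.003 F963
G01 X217.379 Y66.959
G01 X127.107 Y66.959
G01 X127.107 Y104.003
M5
G00 X28.032 Y34.766
M3 S828
G01 X29.457 Y46.437 F963
G01 X41.112 Y55.360
G01 X55.395 Y63.005
G01 X64.705 Y70.843
G01 X61.439 Y80.343
M5
G00 X0.000 Y0.000

viewBox `0 0 235.753 132.401` with mm width/height → 1 unit = 1 mm. Flip: y_m = 132.401 − y_svg.

**Shape 1** — `<path>` rectangle, stroke `#000000` → score (S439, F1449). Machine vertices: (74.605,90.185) → (118.072,90.185) → (118.072,58.074) → (74.605,58.074) → (74.605,90.185). Closed: final G1 returns to the first vertex.

**Shape 2** — `<polygon>` rectangle, stroke `#008000` → cut (S828, F963). Machine vertices: (127.107,104.003) → (217.379,104.003) → (217.379,66.959) → (127.107,66.959) → (127.107,104.003). Closed: final G1 returns to the first vertex.

**Shape 3** — `<path>` cubic bezier, stroke `#008000` → cut (S828, F963). Control points (SVG): P0=(28.032,97.635), P1=(17.660,75.077), P2=(81.584,70.094), P3=(61.439,52.058); sampled at t=k/5. Machine vertices: (28.032,34.766) → (29.457,46.437) → (41.112,55.360) → (55.395,63.005) → (64.705,70.843) → (61.439,80.343). Open path.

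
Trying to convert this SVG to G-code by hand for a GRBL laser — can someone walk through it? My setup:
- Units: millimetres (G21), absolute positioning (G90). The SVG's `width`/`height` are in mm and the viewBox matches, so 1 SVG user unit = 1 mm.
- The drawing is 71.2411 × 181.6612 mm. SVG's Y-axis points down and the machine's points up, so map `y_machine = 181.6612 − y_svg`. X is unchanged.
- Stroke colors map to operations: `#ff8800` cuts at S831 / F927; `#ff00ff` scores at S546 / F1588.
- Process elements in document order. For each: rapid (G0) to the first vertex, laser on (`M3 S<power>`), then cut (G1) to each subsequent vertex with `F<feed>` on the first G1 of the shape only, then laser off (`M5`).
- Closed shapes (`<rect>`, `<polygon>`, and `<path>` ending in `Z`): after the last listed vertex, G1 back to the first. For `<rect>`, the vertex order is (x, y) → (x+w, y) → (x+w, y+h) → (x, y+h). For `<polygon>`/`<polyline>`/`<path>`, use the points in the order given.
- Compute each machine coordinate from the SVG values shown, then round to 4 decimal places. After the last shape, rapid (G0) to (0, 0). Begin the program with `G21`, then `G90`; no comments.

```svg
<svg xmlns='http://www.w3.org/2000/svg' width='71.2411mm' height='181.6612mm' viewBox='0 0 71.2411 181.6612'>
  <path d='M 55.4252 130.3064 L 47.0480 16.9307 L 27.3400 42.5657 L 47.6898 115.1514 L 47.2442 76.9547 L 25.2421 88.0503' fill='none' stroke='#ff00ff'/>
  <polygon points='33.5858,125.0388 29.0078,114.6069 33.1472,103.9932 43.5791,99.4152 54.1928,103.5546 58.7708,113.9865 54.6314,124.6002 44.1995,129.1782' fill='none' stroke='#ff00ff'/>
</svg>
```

1 u = 1 mm; y_m = 181.6612 − y.

[1] `<path>` open polyline, #ff00ff→score S546 F1588: (55.4252,51.3548) → (47.0480,164.7305) → (27.3400,139.0955) → (47.6898,66.5098) → (47.2442,104.7065) → (25.2421,93.6109)

[2] `<polygon>` regular polygon, #ff00ff→score S546 F1588: (33.5858,56.6224) → (29.0078,67.0543) → (33.1472,77.6680) → (43.5791,82.2460) → (54.1928,78.1066) → (58.7708,67.6747) → (54.6314,57.0610) → (44.1995,52.4830) → (33.5858,56.6224) (closed)

G21
G90
G0 X55.4252 Y51.3548
M3 S546
G1 X47.0480 Y164.7305 F1588
G1 X27.3400 Y139.0955
G1 X47.6898 Y66.5098
G1 X47.2442 Y104.7065
G1 X25.2421 Y93.6109
M5
G0 X33.5858 Y56.6224
M3 S546
G1 X29.0078 Y67.0543 F1588
G1 X33.1472 Y77.6680
G1 X43.5791 Y82.2460
G1 X54.1928 Y78.1066
G1 X58.7708 Y67.6747
G1 X54.6314 Y57.0610
G1 X44.1995 Y52.4830
G1 X33.5858 Y56.6224
M5
G0 X0.0000 Y0.0000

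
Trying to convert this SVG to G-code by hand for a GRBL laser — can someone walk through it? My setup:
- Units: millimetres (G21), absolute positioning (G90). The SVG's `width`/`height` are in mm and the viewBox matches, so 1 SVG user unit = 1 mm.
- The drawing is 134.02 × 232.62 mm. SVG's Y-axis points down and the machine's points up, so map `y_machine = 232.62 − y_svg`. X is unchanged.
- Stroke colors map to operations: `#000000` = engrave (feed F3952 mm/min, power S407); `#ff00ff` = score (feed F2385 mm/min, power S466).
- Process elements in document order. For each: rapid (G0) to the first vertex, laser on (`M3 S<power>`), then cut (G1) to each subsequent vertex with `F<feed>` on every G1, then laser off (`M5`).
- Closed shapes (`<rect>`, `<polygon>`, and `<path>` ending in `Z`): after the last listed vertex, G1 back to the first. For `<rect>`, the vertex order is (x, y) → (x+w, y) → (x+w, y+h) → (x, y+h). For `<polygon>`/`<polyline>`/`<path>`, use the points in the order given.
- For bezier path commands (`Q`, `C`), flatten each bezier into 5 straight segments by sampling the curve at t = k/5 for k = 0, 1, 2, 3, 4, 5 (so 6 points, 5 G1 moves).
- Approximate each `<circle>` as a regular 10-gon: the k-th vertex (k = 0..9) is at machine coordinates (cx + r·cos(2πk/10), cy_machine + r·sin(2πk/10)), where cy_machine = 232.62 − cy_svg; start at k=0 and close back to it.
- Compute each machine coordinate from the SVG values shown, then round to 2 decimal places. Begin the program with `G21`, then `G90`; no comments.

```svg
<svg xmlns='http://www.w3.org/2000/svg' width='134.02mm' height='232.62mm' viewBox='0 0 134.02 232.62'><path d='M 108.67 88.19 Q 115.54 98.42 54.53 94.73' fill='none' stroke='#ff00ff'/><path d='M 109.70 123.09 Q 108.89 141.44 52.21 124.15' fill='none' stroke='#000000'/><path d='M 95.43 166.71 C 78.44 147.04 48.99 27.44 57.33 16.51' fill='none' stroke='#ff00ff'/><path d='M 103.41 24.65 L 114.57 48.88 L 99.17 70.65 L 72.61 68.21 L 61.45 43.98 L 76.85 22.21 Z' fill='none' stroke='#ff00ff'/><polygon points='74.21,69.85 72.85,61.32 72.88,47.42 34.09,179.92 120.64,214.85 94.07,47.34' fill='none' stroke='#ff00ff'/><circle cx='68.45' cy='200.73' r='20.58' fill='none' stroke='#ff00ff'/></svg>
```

G21
G90
G0 X108.67 Y144.43
M3 S466
G1 X108.70 Y140.89 F2385
G1 X103.31 Y138.47 F2385
G1 X92.48 Y137.17 F2385
G1 X76.22 Y136.97 F2385
G1 X54.53 Y137.89 F2385
M5
G0 X109.70 Y109.53
M3 S407
G1 X107.14 Y103.62 F3952
G1 X100.11 Y100.55 F3952
G1 X88.61 Y100.34 F3952
G1 X72.65 Y102.98 F3952
G1 X52.21 Y108.47 F3952
M5
G0 X95.43 Y65.91
M3 S466
G1 X84.14 Y88.03 F2385
G1 X72.28 Y124.13 F2385
G1 X62.25 Y164.18 F2385
G1 X56.46 Y198.18 F2385
G1 X57.33 Y216.11 F2385
M5
G0 X103.41 Y207.97
M3 S466
G1 X114.57 Y183.74 F2385
G1 X99.17 Y161.97 F2385
G1 X72.61 Y164.41 F2385
G1 X61.45 Y188.64 F2385
G1 X76.85 Y210.41 F2385
G1 X103.41 Y207.97 F2385
M5
G0 X74.21 Y162.77
M3 S466
G1 X72.85 Y171.30 F2385
G1 X72.88 Y185.20 F2385
G1 X34.09 Y52.70 F2385
G1 X120.64 Y17.77 F2385
G1 X94.07 Y185.28 F2385
G1 X74.21 Y162.77 F2385
M5
G0 X89.03 Y31.89
M3 S466
G1 X85.10 Y43.99 F2385
G1 X74.81 Y51.46 F2385
G1 X62.09 Y51.46 F2385
G1 X51.80 Y43.99 F2385
G1 X47.87 Y31.89 F2385
G1 X51.80 Y19.79 F2385
G1 X62.09 Y12.32 F2385
G1 X74.81 Y12.32 F2385
G1 X85.10 Y19.79 F2385
G1 X89.03 Y31.89 F2385
M5

1 u = 1 mm; y_m = 232.62 − y.

[1] `<path>` quadratic bezier, #ff00ff→score S466 F2385: (108.67,144.43) → (108.70,140.89) → (103.31,138.47) → (92.48,137.17) → (76.22,136.97) → (54.53,137.89)

[2] `<path>` quadratic bezier, #000000→engrave S407 F3952: (109.70,109.53) → (107.14,103.62) → (100.11,100.55) → (88.61,100.34) → (72.65,102.98) → (52.21,108.47)

[3] `<path>` cubic bezier, #ff00ff→score S466 F2385: (95.43,65.91) → (84.14,88.03) → (72.28,124.13) → (62.25,164.18) → (56.46,198.18) → (57.33,216.11)

[4] `<path>` regular polygon, #ff00ff→score S466 F2385: (103.41,207.97) → (114.57,183.74) → (99.17,161.97) → (72.61,164.41) → (61.45,188.64) → (76.85,210.41) → (103.41,207.97) (closed)

[5] `<polygon>` closed polygon, #ff00ff→score S466 F2385: (74.21,162.77) → (72.85,171.30) → (72.88,185.20) → (34.09,52.70) → (120.64,17.77) → (94.07,185.28) → (74.21,162.77) (closed)

[6] `<circle>` circle, #ff00ff→score S466 F2385: (89.03,31.89) → (85.10,43.99) → (74.81,51.46) → (62.09,51.46) → (51.80,43.99) → (47.87,31.89) → (51.80,19.79) → (62.09,12.32) → (74.81,12.32) → (85.10,19.79) → (89.03,31.89) (closed)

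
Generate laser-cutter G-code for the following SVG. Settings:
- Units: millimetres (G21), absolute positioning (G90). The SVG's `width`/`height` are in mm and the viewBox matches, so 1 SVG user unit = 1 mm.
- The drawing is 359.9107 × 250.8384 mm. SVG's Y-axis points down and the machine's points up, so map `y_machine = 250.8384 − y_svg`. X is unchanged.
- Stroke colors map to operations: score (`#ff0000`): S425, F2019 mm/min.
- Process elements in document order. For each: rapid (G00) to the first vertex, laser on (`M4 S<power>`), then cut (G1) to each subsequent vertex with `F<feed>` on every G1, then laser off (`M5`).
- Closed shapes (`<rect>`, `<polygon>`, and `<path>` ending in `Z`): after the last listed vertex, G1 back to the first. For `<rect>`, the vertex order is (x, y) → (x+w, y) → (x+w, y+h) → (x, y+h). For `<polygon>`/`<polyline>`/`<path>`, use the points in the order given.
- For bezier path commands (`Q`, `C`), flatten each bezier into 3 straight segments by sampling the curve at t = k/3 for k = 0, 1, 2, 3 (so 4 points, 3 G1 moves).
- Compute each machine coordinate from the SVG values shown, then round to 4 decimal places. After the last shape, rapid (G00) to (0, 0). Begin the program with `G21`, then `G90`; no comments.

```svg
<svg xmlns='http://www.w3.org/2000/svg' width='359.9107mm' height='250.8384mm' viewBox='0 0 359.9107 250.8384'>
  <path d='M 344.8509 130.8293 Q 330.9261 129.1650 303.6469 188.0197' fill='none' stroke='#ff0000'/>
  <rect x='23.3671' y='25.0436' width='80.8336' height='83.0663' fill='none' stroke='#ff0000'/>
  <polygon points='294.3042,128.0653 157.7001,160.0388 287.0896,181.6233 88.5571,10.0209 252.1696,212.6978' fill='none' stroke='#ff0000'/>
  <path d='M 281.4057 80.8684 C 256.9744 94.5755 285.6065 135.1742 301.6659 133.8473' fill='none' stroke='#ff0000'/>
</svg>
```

G21
G90
G00 X344.8509 Y120.0091
M4 S425
G1 X334.0839 Y114.3943 F2019
G1 X320.3492 Y95.3308 F2019
G1 X303.6469 Y62.8187 F2019
M5
G00 X23.3671 Y225.7948
M4 S425
G1 X104.2007 Y225.7948 F2019
G1 X104.2007 Y142.7285 F2019
G1 X23.3671 Y142.7285 F2019
G1 X23.3671 Y225.7948 F2019
M5
G00 X294.3042 Y122.7731
M4 S425
G1 X157.7001 Y90.7996 F2019
G1 X287.0896 Y69.2151 F2019
G1 X88.5571 Y240.8175 F2019
G1 X252.1696 Y38.1406 F2019
G1 X294.3042 Y122.7731 F2019
M5
G00 X281.4057 Y169.9700
M4 S425
G1 X272.2312 Y149.8478 F2019
G1 X283.8466 Y127.0906 F2019
G1 X301.6659 Y116.9911 F2019
M5
G00 X0.0000 Y0.0000

viewBox `0 0 359.9107 250.8384` with mm width/height → 1 unit = 1 mm. Flip: y_m = 250.8384 − y_svg.

**Shape 1** — `<path>` quadratic bezier, stroke `#ff0000` → score (S425, F2019). Control points (SVG): P0=(344.8509,130.8293), P1=(330.9261,129.1650), P2=(303.6469,188.0197); sampled at t=k/3. Machine vertices: (344.8509,120.0091) → (334.0839,114.3943) → (320.3492,95.3308) → (303.6469,62.8187). Open path.

**Shape 2** — `<rect>` rectangle, stroke `#ff0000` → score (S425, F2019). Machine vertices: (23.3671,225.7948) → (104.2007,225.7948) → (104.2007,142.7285) → (23.3671,142.7285) → (23.3671,225.7948). Closed: final G1 returns to the first vertex.

**Shape 3** — `<polygon>` closed polygon, stroke `#ff0000` → score (S425, F2019). Machine vertices: (294.3042,122.7731) → (157.7001,90.7996) → (287.0896,69.2151) → (88.5571,240.8175) → (252.1696,38.1406) → (294.3042,122.7731). Closed: final G1 returns to the first vertex.

**Shape 4** — `<path>` cubic bezier, stroke `#ff0000` → score (S425, F2019). Control points (SVG): P0=(281.4057,80.8684), P1=(256.9744,94.5755), P2=(285.6065,135.1742), P3=(301.6659,133.8473); sampled at t=k/3. Machine vertices: (281.4057,169.9700) → (272.2312,149.8478) → (283.8466,127.0906) → (301.6659,116.9911). Open path.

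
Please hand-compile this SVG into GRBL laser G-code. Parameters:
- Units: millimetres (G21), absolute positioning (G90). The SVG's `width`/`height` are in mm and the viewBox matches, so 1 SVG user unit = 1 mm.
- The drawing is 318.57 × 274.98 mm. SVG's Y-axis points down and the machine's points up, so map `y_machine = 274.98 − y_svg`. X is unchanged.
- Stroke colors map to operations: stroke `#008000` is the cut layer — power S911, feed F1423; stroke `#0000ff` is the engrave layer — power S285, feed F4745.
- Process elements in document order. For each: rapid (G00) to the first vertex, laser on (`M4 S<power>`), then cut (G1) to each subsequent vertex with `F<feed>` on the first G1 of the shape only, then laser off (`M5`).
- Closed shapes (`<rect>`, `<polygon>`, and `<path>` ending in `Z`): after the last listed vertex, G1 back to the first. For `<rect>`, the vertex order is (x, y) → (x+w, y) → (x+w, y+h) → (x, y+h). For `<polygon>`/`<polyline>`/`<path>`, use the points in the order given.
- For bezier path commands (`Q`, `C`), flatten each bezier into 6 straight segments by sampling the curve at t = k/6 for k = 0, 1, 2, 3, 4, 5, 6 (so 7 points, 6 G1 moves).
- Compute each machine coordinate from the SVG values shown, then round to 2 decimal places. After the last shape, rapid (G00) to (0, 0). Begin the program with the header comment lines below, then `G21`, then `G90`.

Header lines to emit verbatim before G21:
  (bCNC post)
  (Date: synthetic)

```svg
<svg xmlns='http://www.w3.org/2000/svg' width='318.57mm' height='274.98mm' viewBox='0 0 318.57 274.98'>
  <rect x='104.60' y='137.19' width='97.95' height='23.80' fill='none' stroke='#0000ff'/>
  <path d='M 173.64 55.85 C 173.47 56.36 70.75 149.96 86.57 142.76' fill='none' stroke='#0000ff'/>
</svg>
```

Since the viewBox matches the mm dimensions, user units are millimetres directly. The only transform is the Y-flip y_m = 274.98 − y_svg.

Shape 1 is a rectangle drawn with `<rect>`. Its stroke #0000ff means engrave at S285, F4745. After flipping Y the toolpath is (104.60,137.79) → (202.55,137.79) → (202.55,113.99) → (104.60,113.99) → (104.60,137.79), returning to the start.

Shape 2 is a cubic bezier drawn with `<path>`. Its stroke #0000ff means engrave at S285, F4745. After flipping Y the toolpath is (173.64,219.13) → (166.03,212.02) → (147.48,194.77) → (124.11,172.78) → (102.07,151.44) → (87.51,136.12) → (86.57,132.22).

(bCNC post)
(Date: synthetic)
G21
G90
G00 X104.60 Y137.79
M4 S285
G1 X202.55 Y137.79 F4745
G1 X202.55 Y113.99
G1 X104.60 Y113.99
G1 X104.60 Y137.79
M5
G00 X173.64 Y219.13
M4 S285
G1 X166.03 Y212.02 F4745
G1 X147.48 Y194.77
G1 X124.11 Y172.78
G1 X102.07 Y151.44
G1 X87.51 Y136.12
G1 X86.57 Y132.22
M5
G00 X0.00 Y0.00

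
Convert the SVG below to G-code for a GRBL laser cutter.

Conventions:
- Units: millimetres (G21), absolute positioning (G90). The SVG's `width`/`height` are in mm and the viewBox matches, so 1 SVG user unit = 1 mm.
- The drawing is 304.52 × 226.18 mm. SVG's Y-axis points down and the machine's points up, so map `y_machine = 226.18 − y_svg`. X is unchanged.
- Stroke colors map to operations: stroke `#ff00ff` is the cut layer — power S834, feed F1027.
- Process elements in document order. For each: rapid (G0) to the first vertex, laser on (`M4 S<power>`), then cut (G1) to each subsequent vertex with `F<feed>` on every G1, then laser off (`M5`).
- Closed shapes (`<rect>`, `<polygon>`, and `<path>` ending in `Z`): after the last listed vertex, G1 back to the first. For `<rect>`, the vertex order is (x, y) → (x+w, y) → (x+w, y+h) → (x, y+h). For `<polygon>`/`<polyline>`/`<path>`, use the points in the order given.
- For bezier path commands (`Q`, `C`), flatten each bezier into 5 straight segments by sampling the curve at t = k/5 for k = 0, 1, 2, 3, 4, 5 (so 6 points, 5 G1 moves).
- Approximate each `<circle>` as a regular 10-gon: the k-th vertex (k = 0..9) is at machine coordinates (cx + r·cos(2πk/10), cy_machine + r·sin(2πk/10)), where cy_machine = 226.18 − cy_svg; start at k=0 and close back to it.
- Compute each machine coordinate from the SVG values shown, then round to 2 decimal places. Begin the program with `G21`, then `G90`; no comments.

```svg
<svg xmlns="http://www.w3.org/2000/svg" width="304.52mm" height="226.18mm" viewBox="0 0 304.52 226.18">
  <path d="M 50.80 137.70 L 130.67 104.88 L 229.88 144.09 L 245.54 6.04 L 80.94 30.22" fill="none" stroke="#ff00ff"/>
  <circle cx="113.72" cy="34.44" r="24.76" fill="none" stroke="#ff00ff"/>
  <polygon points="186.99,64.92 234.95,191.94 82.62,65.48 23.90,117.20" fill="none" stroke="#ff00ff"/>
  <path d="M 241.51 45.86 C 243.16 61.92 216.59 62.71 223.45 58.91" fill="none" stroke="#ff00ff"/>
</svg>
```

G21
G90
G0 X50.80 Y88.48
M4 S834
G1 X130.67 Y121.30 F1027
G1 X229.88 Y82.09 F1027
G1 X245.54 Y220.14 F1027
G1 X80.94 Y195.96 F1027
M5
G0 X138.48 Y191.74
M4 S834
G1 X133.75 Y206.29 F1027
G1 X121.37 Y215.29 F1027
G1 X106.07 Y215.29 F1027
G1 X93.69 Y206.29 F1027
G1 X88.96 Y191.74 F1027
G1 X93.69 Y177.19 F1027
G1 X106.07 Y168.19 F1027
G1 X121.37 Y168.19 F1027
G1 X133.75 Y177.19 F1027
G1 X138.48 Y191.74 F1027
M5
G0 X186.99 Y161.26
M4 S834
G1 X234.95 Y34.24 F1027
G1 X82.62 Y160.70 F1027
G1 X23.90 Y108.98 F1027
G1 X186.99 Y161.26 F1027
M5
G0 X241.51 Y180.32
M4 S834
G1 X239.61 Y172.43 F1027
G1 X233.89 Y167.69 F1027
G1 X227.32 Y165.60 F1027
G1 X222.85 Y165.63 F1027
G1 X223.45 Y167.27 F1027
M5

viewBox `0 0 304.52 226.18` with mm width/height → 1 unit = 1 mm. Flip: y_m = 226.18 − y_svg.

**Shape 1** — `<path>` open polyline, stroke `#ff00ff` → cut (S834, F1027). Machine vertices: (50.80,88.48) → (130.67,121.30) → (229.88,82.09) → (245.54,220.14) → (80.94,195.96). Open path.

**Shape 2** — `<circle>` circle, stroke `#ff00ff` → cut (S834, F1027). Machine vertices: (138.48,191.74) → (133.75,206.29) → (121.37,215.29) → (106.07,215.29) → (93.69,206.29) → (88.96,191.74) → (93.69,177.19) → (106.07,168.19) → (121.37,168.19) → (133.75,177.19) → (138.48,191.74). Closed: final G1 returns to the first vertex.

**Shape 3** — `<polygon>` closed polygon, stroke `#ff00ff` → cut (S834, F1027). Machine vertices: (186.99,161.26) → (234.95,34.24) → (82.62,160.70) → (23.90,108.98) → (186.99,161.26). Closed: final G1 returns to the first vertex.

**Shape 4** — `<path>` cubic bezier, stroke `#ff00ff` → cut (S834, F1027). Control points (SVG): P0=(241.51,45.86), P1=(243.16,61.92), P2=(216.59,62.71), P3=(223.45,58.91); sampled at t=k/5. Machine vertices: (241.51,180.32) → (239.61,172.43) → (233.89,167.69) → (227.32,165.60) → (222.85,165.63) → (223.45,167.27). Open path.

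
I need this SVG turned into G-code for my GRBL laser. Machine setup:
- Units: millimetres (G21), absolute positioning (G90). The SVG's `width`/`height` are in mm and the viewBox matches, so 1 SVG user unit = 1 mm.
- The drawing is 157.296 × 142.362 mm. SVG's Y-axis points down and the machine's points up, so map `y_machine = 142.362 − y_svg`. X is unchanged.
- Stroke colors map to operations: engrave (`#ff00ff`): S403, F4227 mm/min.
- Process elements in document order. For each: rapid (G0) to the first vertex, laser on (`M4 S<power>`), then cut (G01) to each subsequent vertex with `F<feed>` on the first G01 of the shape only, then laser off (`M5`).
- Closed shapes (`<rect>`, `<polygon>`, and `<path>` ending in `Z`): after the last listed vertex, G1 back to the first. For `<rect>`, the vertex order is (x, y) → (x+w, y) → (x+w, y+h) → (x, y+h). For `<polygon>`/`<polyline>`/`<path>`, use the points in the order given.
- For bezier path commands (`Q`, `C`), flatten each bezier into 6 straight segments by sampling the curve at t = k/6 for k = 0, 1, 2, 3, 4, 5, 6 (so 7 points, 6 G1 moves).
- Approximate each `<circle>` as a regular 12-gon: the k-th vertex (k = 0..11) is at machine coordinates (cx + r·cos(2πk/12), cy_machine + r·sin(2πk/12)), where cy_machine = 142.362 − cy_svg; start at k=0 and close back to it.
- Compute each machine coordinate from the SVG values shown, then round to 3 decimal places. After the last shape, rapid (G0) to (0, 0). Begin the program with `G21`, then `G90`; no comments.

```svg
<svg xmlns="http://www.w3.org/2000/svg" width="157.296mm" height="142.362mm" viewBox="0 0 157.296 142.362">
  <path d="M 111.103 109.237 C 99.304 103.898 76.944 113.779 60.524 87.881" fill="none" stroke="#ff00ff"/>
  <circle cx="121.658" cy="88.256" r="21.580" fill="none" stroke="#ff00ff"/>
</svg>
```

1 u = 1 mm; y_m = 142.362 − y.

[1] `<path>` cubic bezier, #ff00ff→engrave S403 F4227: (111.103,33.125) → (104.400,34.762) → (96.395,35.280) → (87.546,36.093) → (78.313,38.620) → (69.153,44.277) → (60.524,54.481)

[2] `<circle>` circle, #ff00ff→engrave S403 F4227: (143.238,54.106) → (140.347,64.896) → (132.448,72.795) → (121.658,75.686) → (110.868,72.795) → (102.969,64.896) → (100.078,54.106) → (102.969,43.316) → (110.868,35.417) → (121.658,32.526) → (132.448,35.417) → (140.347,43.316) → (143.238,54.106) (closed)

G21
G90
G0 X111.103 Y33.125
M4 S403
G01 X104.400 Y34.762 F4227
G01 X96.395 Y35.280
G01 X87.546 Y36.093
G01 X78.313 Y38.620
G01 X69.153 Y44.277
G01 X60.524 Y54.481
M5
G0 X143.238 Y54.106
M4 S403
G01 X140.347 Y64.896 F4227
G01 X132.448 Y72.795
G01 X121.658 Y75.686
G01 X110.868 Y72.795
G01 X102.969 Y64.896
G01 X100.078 Y54.106
G01 X102.969 Y43.316
G01 X110.868 Y35.417
G01 X121.658 Y32.526
G01 X132.448 Y35.417
G01 X140.347 Y43.316
G01 X143.238 Y54.106
M5
G0 X0.000 Y0.000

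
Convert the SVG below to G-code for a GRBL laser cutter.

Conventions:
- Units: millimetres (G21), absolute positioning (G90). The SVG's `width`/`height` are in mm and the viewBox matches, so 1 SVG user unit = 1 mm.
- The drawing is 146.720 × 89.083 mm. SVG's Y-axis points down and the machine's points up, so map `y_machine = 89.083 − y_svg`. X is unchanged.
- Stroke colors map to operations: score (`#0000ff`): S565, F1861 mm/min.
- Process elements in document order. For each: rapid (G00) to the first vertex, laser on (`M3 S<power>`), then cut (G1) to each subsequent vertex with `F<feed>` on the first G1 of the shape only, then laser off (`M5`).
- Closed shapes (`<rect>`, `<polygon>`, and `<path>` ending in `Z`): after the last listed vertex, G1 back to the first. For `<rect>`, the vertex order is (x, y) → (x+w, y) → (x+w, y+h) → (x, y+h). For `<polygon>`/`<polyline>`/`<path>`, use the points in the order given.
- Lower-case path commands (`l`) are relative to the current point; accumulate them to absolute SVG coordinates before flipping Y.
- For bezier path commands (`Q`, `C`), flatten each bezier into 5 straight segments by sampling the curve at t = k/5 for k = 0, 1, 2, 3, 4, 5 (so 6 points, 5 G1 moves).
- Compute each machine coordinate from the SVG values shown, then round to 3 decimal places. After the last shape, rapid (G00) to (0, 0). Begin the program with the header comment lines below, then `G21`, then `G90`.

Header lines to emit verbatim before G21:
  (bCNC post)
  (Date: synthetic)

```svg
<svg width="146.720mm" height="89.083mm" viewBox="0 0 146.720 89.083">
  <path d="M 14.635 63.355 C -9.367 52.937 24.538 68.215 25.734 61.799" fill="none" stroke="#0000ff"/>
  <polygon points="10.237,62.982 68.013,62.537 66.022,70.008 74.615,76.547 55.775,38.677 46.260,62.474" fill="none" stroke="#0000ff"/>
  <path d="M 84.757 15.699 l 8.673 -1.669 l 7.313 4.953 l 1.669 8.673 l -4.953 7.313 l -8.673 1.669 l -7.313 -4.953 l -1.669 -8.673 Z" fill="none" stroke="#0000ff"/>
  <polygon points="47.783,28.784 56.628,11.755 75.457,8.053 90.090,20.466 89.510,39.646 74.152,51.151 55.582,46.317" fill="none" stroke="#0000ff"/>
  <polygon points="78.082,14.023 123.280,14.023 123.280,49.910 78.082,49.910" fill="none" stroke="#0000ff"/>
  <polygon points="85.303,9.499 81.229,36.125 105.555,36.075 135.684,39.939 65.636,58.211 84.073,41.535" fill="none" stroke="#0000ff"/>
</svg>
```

Since the viewBox matches the mm dimensions, user units are millimetres directly. The only transform is the Y-flip y_m = 89.083 − y_svg.

Shape 1 is a cubic bezier drawn with `<path>`. Its stroke #0000ff means score at S565, F1861. After flipping Y the toolpath is (14.635,25.728) → (6.458,29.274) → (7.829,28.928) → (14.398,26.965) → (21.816,25.659) → (25.734,27.284).

Shape 2 is a closed polygon drawn with `<polygon>`. Its stroke #0000ff means score at S565, F1861. After flipping Y the toolpath is (10.237,26.101) → (68.013,26.546) → (66.022,19.075) → (74.615,12.536) → (55.775,50.406) → (46.260,26.609) → (10.237,26.101), returning to the start.

Shape 3 is a regular polygon drawn with `<path>`. Its stroke #0000ff means score at S565, F1861. After flipping Y the toolpath is (84.757,73.384) → (93.430,75.053) → (100.743,70.100) → (102.412,61.427) → (97.459,54.114) → (88.786,52.445) → (81.473,57.398) → (79.804,66.071) → (84.757,73.384), returning to the start.

Shape 4 is a regular polygon drawn with `<polygon>`. Its stroke #0000ff means score at S565, F1861. After flipping Y the toolpath is (47.783,60.299) → (56.628,77.328) → (75.457,81.030) → (90.090,68.617) → (89.510,49.437) → (74.152,37.932) → (55.582,42.766) → (47.783,60.299), returning to the start.

Shape 5 is a rectangle drawn with `<polygon>`. Its stroke #0000ff means score at S565, F1861. After flipping Y the toolpath is (78.082,75.060) → (123.280,75.060) → (123.280,39.173) → (78.082,39.173) → (78.082,75.060), returning to the start.

Shape 6 is a closed polygon drawn with `<polygon>`. Its stroke #0000ff means score at S565, F1861. After flipping Y the toolpath is (85.303,79.584) → (81.229,52.958) → (105.555,53.008) → (135.684,49.144) → (65.636,30.872) → (84.073,47.548) → (85.303,79.584), returning to the start.

(bCNC post)
(Date: synthetic)
G21
G90
G00 X14.635 Y25.728
M3 S565
G1 X6.458 Y29.274 F1861
G1 X7.829 Y28.928
G1 X14.398 Y26.965
G1 X21.816 Y25.659
G1 X25.734 Y27.284
M5
G00 X10.237 Y26.101
M3 S565
G1 X68.013 Y26.546 F1861
G1 X66.022 Y19.075
G1 X74.615 Y12.536
G1 X55.775 Y50.406
G1 X46.260 Y26.609
G1 X10.237 Y26.101
M5
G00 X84.757 Y73.384
M3 S565
G1 X93.430 Y75.053 F1861
G1 X100.743 Y70.100
G1 X102.412 Y61.427
G1 X97.459 Y54.114
G1 X88.786 Y52.445
G1 X81.473 Y57.398
G1 X79.804 Y66.071
G1 X84.757 Y73.384
M5
G00 X47.783 Y60.299
M3 S565
G1 X56.628 Y77.328 F1861
G1 X75.457 Y81.030
G1 X90.090 Y68.617
G1 X89.510 Y49.437
G1 X74.152 Y37.932
G1 X55.582 Y42.766
G1 X47.783 Y60.299
M5
G00 X78.082 Y75.060
M3 S565
G1 X123.280 Y75.060 F1861
G1 X123.280 Y39.173
G1 X78.082 Y39.173
G1 X78.082 Y75.060
M5
G00 X85.303 Y79.584
M3 S565
G1 X81.229 Y52.958 F1861
G1 X105.555 Y53.008
G1 X135.684 Y49.144
G1 X65.636 Y30.872
G1 X84.073 Y47.548
G1 X85.303 Y79.584
M5
G00 X0.000 Y0.000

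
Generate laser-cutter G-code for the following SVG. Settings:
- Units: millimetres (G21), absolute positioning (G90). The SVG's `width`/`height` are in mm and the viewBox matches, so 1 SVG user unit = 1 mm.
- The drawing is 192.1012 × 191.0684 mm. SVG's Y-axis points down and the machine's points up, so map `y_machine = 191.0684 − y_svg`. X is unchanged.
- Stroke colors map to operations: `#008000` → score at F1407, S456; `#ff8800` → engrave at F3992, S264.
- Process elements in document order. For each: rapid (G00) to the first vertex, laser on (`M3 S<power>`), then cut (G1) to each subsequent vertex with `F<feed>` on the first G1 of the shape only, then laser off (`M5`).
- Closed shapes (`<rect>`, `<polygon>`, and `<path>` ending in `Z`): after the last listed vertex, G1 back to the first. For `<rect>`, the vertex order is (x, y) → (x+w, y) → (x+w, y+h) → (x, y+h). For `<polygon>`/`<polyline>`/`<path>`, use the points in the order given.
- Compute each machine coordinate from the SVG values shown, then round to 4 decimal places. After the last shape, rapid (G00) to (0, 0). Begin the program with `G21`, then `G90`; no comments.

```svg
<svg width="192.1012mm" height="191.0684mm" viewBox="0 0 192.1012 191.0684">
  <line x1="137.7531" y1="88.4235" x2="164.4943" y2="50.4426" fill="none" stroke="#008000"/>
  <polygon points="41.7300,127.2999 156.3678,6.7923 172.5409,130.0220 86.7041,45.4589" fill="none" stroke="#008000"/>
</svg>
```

G21
G90
G00 X137.7531 Y102.6449
M3 S456
G1 X164.4943 Y140.6258 F1407
M5
G00 X41.7300 Y63.7685
M3 S456
G1 X156.3678 Y184.2761 F1407
G1 X172.5409 Y61.0464
G1 X86.7041 Y145.6095
G1 X41.7300 Y63.7685
M5
G00 X0.0000 Y0.0000

1 u = 1 mm; y_m = 191.0684 − y.

[1] `<line>` line segment, #008000→score S456 F1407: (137.7531,102.6449) → (164.4943,140.6258)

[2] `<polygon>` closed polygon, #008000→score S456 F1407: (41.7300,63.7685) → (156.3678,184.2761) → (172.5409,61.0464) → (86.7041,145.6095) → (41.7300,63.7685) (closed)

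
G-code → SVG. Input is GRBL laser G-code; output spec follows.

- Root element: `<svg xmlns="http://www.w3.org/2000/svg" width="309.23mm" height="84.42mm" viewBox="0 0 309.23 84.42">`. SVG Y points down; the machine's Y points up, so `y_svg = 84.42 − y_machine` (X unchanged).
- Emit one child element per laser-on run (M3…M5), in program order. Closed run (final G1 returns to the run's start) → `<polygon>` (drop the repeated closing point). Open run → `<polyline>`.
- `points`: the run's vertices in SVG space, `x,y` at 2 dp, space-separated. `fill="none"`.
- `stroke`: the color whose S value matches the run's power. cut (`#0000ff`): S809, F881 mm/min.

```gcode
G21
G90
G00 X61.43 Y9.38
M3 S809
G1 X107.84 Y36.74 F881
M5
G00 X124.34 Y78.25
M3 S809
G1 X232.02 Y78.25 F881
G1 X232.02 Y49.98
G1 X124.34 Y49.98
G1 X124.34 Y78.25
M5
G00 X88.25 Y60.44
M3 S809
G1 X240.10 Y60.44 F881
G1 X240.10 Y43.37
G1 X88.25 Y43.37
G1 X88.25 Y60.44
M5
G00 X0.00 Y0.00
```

<svg xmlns="http://www.w3.org/2000/svg" width="309.23mm" height="84.42mm" viewBox="0 0 309.23 84.42">
  <polyline points="61.43,75.04 107.84,47.68" fill="none" stroke="#0000ff"/>
  <polygon points="124.34,6.17 232.02,6.17 232.02,34.44 124.34,34.44" fill="none" stroke="#0000ff"/>
  <polygon points="88.25,23.98 240.10,23.98 240.10,41.05 88.25,41.05" fill="none" stroke="#0000ff"/>
</svg>

Each laser-on run becomes one SVG element. Flip Y back into SVG space with y_svg = 84.42 − y_machine. Every run uses S809, so all elements get stroke `#0000ff` (cut).

Run 1: The run is open, so emit a `<polyline>` with points (Y-flipped): 61.43,75.04 107.84,47.68.

Run 2: The run returns to its start, so emit a `<polygon>` with points (Y-flipped): 124.34,6.17 232.02,6.17 232.02,34.44 124.34,34.44.

Run 3: The run returns to its start, so emit a `<polygon>` with points (Y-flipped): 88.25,23.98 240.10,23.98 240.10,41.05 88.25,41.05.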